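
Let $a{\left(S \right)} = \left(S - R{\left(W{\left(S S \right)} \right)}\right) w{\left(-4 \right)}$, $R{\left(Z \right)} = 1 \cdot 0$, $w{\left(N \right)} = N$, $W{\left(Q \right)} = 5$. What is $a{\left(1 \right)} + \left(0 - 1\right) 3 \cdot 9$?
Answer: $-31$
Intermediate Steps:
$R{\left(Z \right)} = 0$
$a{\left(S \right)} = - 4 S$ ($a{\left(S \right)} = \left(S + \left(\frac{0}{-1} - 0\right)\right) \left(-4\right) = \left(S + \left(0 \left(-1\right) + 0\right)\right) \left(-4\right) = \left(S + \left(0 + 0\right)\right) \left(-4\right) = \left(S + 0\right) \left(-4\right) = S \left(-4\right) = - 4 S$)
$a{\left(1 \right)} + \left(0 - 1\right) 3 \cdot 9 = \left(-4\right) 1 + \left(0 - 1\right) 3 \cdot 9 = -4 + \left(-1\right) 3 \cdot 9 = -4 - 27 = -31$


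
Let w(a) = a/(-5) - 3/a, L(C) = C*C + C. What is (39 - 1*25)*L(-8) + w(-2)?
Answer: 7859/10 ≈ 785.90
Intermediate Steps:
L(C) = C + C**2 (L(C) = C**2 + C = C + C**2)
w(a) = -3/a - a/5 (w(a) = a*(-1/5) - 3/a = -a/5 - 3/a = -3/a - a/5)
(39 - 1*25)*L(-8) + w(-2) = (39 - 1*25)*(-8*(1 - 8)) + (-3/(-2) - 1/5*(-2)) = (39 - 25)*(-8*(-7)) + (-3*(-1/2) + 2/5) = 14*56 + (3/2 + 2/5) = 784 + 19/10 = 7859/10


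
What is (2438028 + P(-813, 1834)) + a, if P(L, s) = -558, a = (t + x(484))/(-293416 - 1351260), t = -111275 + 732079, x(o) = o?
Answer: 1002211947108/411169 ≈ 2.4375e+6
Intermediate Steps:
t = 620804
a = -155322/411169 (a = (620804 + 484)/(-293416 - 1351260) = 621288/(-1644676) = 621288*(-1/1644676) = -155322/411169 ≈ -0.37776)
(2438028 + P(-813, 1834)) + a = (2438028 - 558) - 155322/411169 = 2437470 - 155322/411169 = 1002211947108/411169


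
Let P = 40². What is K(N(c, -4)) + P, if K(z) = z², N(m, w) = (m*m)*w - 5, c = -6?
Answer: 23801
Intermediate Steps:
P = 1600
N(m, w) = -5 + w*m² (N(m, w) = m²*w - 5 = w*m² - 5 = -5 + w*m²)
K(N(c, -4)) + P = (-5 - 4*(-6)²)² + 1600 = (-5 - 4*36)² + 1600 = (-5 - 144)² + 1600 = (-149)² + 1600 = 22201 + 1600 = 23801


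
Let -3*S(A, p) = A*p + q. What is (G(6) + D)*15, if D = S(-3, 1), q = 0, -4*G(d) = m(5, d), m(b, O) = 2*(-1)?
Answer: 45/2 ≈ 22.500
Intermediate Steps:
m(b, O) = -2
G(d) = 1/2 (G(d) = -1/4*(-2) = 1/2)
S(A, p) = -A*p/3 (S(A, p) = -(A*p + 0)/3 = -A*p/3)
D = 1 (D = -1/3*(-3)*1 = 1)
(G(6) + D)*15 = (1/2 + 1)*15 = (3/2)*15 = 45/2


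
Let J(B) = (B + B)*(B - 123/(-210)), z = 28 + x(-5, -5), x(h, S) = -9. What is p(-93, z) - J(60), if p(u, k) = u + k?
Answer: -51410/7 ≈ -7344.3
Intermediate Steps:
z = 19 (z = 28 - 9 = 19)
p(u, k) = k + u
J(B) = 2*B*(41/70 + B) (J(B) = (2*B)*(B - 123*(-1/210)) = (2*B)*(B + 41/70) = (2*B)*(41/70 + B) = 2*B*(41/70 + B))
p(-93, z) - J(60) = (19 - 93) - 60*(41 + 70*60)/35 = -74 - 60*(41 + 4200)/35 = -74 - 60*4241/35 = -74 - 1*50892/7 = -74 - 50892/7 = -51410/7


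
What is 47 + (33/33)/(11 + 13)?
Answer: 1129/24 ≈ 47.042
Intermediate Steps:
47 + (33/33)/(11 + 13) = 47 + (33*(1/33))/24 = 47 + (1/24)*1 = 47 + 1/24 = 1129/24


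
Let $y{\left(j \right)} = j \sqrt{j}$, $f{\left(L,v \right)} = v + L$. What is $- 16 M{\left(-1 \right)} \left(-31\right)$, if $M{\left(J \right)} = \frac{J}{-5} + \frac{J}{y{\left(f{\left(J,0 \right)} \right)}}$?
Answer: $\frac{496}{5} - 496 i \approx 99.2 - 496.0 i$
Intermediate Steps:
$f{\left(L,v \right)} = L + v$
$y{\left(j \right)} = j^{\frac{3}{2}}$
$M{\left(J \right)} = \frac{1}{\sqrt{J}} - \frac{J}{5}$ ($M{\left(J \right)} = \frac{J}{-5} + \frac{J}{\left(J + 0\right)^{\frac{3}{2}}} = J \left(- \frac{1}{5}\right) + \frac{J}{J^{\frac{3}{2}}} = - \frac{J}{5} + \frac{J}{J^{\frac{3}{2}}} = - \frac{J}{5} + \frac{1}{\sqrt{J}} = \frac{1}{\sqrt{J}} - \frac{J}{5}$)
$- 16 M{\left(-1 \right)} \left(-31\right) = - 16 \left(\frac{1}{\sqrt{-1}} - - \frac{1}{5}\right) \left(-31\right) = - 16 \left(- i + \frac{1}{5}\right) \left(-31\right) = - 16 \left(\frac{1}{5} - i\right) \left(-31\right) = \left(- \frac{16}{5} + 16 i\right) \left(-31\right) = \frac{496}{5} - 496 i$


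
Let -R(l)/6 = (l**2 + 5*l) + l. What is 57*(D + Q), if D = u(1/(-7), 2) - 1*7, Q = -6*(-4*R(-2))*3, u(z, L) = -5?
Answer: 196308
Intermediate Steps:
R(l) = -36*l - 6*l**2 (R(l) = -6*((l**2 + 5*l) + l) = -6*(l**2 + 6*l) = -36*l - 6*l**2)
Q = 3456 (Q = -6*(-(-24)*(-2)*(6 - 2))*3 = -6*(-(-24)*(-2)*4)*3 = -6*(-4*48)*3 = -(-1152)*3 = -6*(-576) = 3456)
D = -12 (D = -5 - 1*7 = -5 - 7 = -12)
57*(D + Q) = 57*(-12 + 3456) = 57*3444 = 196308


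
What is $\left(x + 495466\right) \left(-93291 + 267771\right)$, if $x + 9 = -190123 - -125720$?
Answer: $75210301920$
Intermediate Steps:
$x = -64412$ ($x = -9 - 64403 = -64412$)
$\left(x + 495466\right) \left(-93291 + 267771\right) = \left(-64412 + 495466\right) \left(-93291 + 267771\right) = 431054 \cdot 174480 = 75210301920$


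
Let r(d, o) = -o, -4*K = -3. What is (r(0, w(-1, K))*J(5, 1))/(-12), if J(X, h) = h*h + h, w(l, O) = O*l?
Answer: -1/8 ≈ -0.12500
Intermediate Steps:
K = 3/4 (K = -1/4*(-3) = 3/4 ≈ 0.75000)
J(X, h) = h + h**2 (J(X, h) = h**2 + h = h + h**2)
(r(0, w(-1, K))*J(5, 1))/(-12) = ((-3*(-1)/4)*(1*(1 + 1)))/(-12) = ((-1*(-3/4))*(1*2))*(-1/12) = ((3/4)*2)*(-1/12) = (3/2)*(-1/12) = -1/8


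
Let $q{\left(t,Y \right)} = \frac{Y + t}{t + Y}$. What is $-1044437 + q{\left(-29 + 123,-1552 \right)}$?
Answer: $-1044436$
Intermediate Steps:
$q{\left(t,Y \right)} = 1$ ($q{\left(t,Y \right)} = \frac{Y + t}{Y + t} = 1$)
$-1044437 + q{\left(-29 + 123,-1552 \right)} = -1044437 + 1 = -1044436$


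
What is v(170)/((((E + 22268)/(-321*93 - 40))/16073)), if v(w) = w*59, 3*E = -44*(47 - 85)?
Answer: -425216117265/2014 ≈ -2.1113e+8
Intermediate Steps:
E = 1672/3 (E = (-44*(47 - 85))/3 = (-44*(-38))/3 = (⅓)*1672 = 1672/3 ≈ 557.33)
v(w) = 59*w
v(170)/((((E + 22268)/(-321*93 - 40))/16073)) = (59*170)/((((1672/3 + 22268)/(-321*93 - 40))/16073)) = 10030/(((68476/(3*(-29853 - 40)))*(1/16073))) = 10030/((((68476/3)/(-29893))*(1/16073))) = 10030/((((68476/3)*(-1/29893))*(1/16073))) = 10030/((-68476/89679*1/16073)) = 10030/(-68476/1441410567) = 10030*(-1441410567/68476) = -425216117265/2014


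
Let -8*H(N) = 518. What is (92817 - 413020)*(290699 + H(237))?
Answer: -372247835011/4 ≈ -9.3062e+10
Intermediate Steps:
H(N) = -259/4 (H(N) = -⅛*518 = -259/4)
(92817 - 413020)*(290699 + H(237)) = (92817 - 413020)*(290699 - 259/4) = -320203*1162537/4 = -372247835011/4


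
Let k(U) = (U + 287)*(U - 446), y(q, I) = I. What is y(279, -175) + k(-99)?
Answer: -102635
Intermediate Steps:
k(U) = (-446 + U)*(287 + U) (k(U) = (287 + U)*(-446 + U) = (-446 + U)*(287 + U))
y(279, -175) + k(-99) = -175 + (-128002 + (-99)² - 159*(-99)) = -175 + (-128002 + 9801 + 15741) = -175 - 102460 = -102635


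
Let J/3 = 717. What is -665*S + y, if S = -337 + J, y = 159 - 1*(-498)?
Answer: -1205653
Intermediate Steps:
J = 2151 (J = 3*717 = 2151)
y = 657 (y = 159 + 498 = 657)
S = 1814 (S = -337 + 2151 = 1814)
-665*S + y = -665*1814 + 657 = -1206310 + 657 = -1205653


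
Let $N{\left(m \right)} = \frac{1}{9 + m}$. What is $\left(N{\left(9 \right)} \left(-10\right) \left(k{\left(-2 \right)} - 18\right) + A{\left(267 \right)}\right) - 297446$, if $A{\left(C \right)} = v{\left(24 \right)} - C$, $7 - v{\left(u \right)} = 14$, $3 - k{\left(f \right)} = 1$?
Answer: $- \frac{2679400}{9} \approx -2.9771 \cdot 10^{5}$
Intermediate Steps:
$k{\left(f \right)} = 2$ ($k{\left(f \right)} = 3 - 1 = 2$)
$v{\left(u \right)} = -7$ ($v{\left(u \right)} = 7 - 14 = -7$)
$A{\left(C \right)} = -7 - C$
$\left(N{\left(9 \right)} \left(-10\right) \left(k{\left(-2 \right)} - 18\right) + A{\left(267 \right)}\right) - 297446 = \left(\frac{1}{9 + 9} \left(-10\right) \left(2 - 18\right) - 274\right) - 297446 = \left(\frac{1}{18} \left(-10\right) \left(-16\right) - 274\right) - 297446 = \left(\left(- \frac{5}{9}\right) \left(-16\right) - 274\right) - 297446 = \left(\frac{80}{9} - 274\right) - 297446 = - \frac{2386}{9} - 297446 = - \frac{2679400}{9}$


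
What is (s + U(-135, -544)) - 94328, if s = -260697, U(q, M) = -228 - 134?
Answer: -355387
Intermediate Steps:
U(q, M) = -362
(s + U(-135, -544)) - 94328 = (-260697 - 362) - 94328 = -261059 - 94328 = -355387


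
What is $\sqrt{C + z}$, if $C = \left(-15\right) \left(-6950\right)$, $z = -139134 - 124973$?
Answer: $i \sqrt{159857} \approx 399.82 i$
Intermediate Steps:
$z = -264107$
$C = 104250$
$\sqrt{C + z} = \sqrt{104250 - 264107} = \sqrt{-159857} = i \sqrt{159857}$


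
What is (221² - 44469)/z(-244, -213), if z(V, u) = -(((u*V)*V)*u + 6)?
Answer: -2186/1350544395 ≈ -1.6186e-6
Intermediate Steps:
z(V, u) = -6 - V²*u² (z(V, u) = -(((V*u)*V)*u + 6) = -((u*V²)*u + 6) = -(V²*u² + 6) = -(6 + V²*u²) = -6 - V²*u²)
(221² - 44469)/z(-244, -213) = (221² - 44469)/(-6 - 1*(-244)²*(-213)²) = (48841 - 44469)/(-6 - 1*59536*45369) = 4372/(-6 - 2701088784) = 4372/(-2701088790) = 4372*(-1/2701088790) = -2186/1350544395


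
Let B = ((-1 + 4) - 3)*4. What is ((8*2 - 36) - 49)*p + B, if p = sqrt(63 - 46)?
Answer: -69*sqrt(17) ≈ -284.49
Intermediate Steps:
B = 0 (B = (3 - 3)*4 = 0*4 = 0)
p = sqrt(17) ≈ 4.1231
((8*2 - 36) - 49)*p + B = ((8*2 - 36) - 49)*sqrt(17) + 0 = ((16 - 36) - 49)*sqrt(17) + 0 = (-20 - 49)*sqrt(17) + 0 = -69*sqrt(17) + 0 = -69*sqrt(17)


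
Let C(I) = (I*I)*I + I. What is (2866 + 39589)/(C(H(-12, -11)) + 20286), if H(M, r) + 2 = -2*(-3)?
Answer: 42455/20354 ≈ 2.0858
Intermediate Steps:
H(M, r) = 4 (H(M, r) = -2 - 2*(-3) = -2 + 6 = 4)
C(I) = I + I**3 (C(I) = I**2*I + I = I**3 + I = I + I**3)
(2866 + 39589)/(C(H(-12, -11)) + 20286) = (2866 + 39589)/((4 + 4**3) + 20286) = 42455/((4 + 64) + 20286) = 42455/(68 + 20286) = 42455/20354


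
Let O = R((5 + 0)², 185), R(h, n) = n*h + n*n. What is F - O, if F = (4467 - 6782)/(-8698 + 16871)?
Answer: -317523365/8173 ≈ -38850.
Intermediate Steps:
F = -2315/8173 ≈ -0.28325
R(h, n) = n² + h*n (R(h, n) = h*n + n² = n² + h*n)
O = 38850 (O = 185*((5 + 0)² + 185) = 185*(5² + 185) = 185*(25 + 185) = 185*210 = 38850)
F - O = -2315/8173 - 1*38850 = -2315/8173 - 38850 = -317523365/8173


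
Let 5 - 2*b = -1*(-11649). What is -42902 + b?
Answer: -48724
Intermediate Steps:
b = -5822 (b = 5/2 - (-1)*(-11649)/2 = 5/2 - 1/2*11649 = 5/2 - 11649/2 = -5822)
-42902 + b = -42902 - 5822 = -48724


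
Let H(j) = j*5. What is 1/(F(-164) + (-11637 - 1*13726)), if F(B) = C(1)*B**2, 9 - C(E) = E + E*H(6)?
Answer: -1/617075 ≈ -1.6205e-6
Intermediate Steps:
H(j) = 5*j
C(E) = 9 - 31*E (C(E) = 9 - (E + E*(5*6)) = 9 - (E + E*30) = 9 - (E + 30*E) = 9 - 31*E)
F(B) = -22*B**2 (F(B) = (9 - 31*1)*B**2 = (9 - 31)*B**2 = -22*B**2)
1/(F(-164) + (-11637 - 1*13726)) = 1/(-22*(-164)**2 + (-11637 - 1*13726)) = 1/(-22*26896 + (-11637 - 13726)) = 1/(-591712 - 25363) = 1/(-617075) = -1/617075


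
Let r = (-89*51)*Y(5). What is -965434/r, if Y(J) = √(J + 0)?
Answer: 965434*√5/22695 ≈ 95.121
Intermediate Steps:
Y(J) = √J
r = -4539*√5 (r = (-89*51)*√5 = -4539*√5 ≈ -10150.)
-965434/r = -965434*(-√5/22695) = -(-965434)*√5/22695 = 965434*√5/22695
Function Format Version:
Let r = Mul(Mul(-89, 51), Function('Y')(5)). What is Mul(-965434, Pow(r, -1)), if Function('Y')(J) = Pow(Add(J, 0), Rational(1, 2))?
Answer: Mul(Rational(965434, 22695), Pow(5, Rational(1, 2))) ≈ 95.121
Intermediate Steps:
Function('Y')(J) = Pow(J, Rational(1, 2))
r = Mul(-4539, Pow(5, Rational(1, 2))) (r = Mul(Mul(-89, 51), Pow(5, Rational(1, 2))) = Mul(-4539, Pow(5, Rational(1, 2))) ≈ -10150.)
Mul(-965434, Pow(r, -1)) = Mul(-965434, Pow(Mul(-4539, Pow(5, Rational(1, 2))), -1)) = Mul(-965434, Mul(Rational(-1, 22695), Pow(5, Rational(1, 2)))) = Mul(Rational(965434, 22695), Pow(5, Rational(1, 2)))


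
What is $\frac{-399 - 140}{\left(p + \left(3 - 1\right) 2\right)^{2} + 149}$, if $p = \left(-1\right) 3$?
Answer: $- \frac{539}{150} \approx -3.5933$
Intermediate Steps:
$p = -3$
$\frac{-399 - 140}{\left(p + \left(3 - 1\right) 2\right)^{2} + 149} = \frac{-399 - 140}{\left(-3 + \left(3 - 1\right) 2\right)^{2} + 149} = \frac{-399 - 140}{\left(-3 + 2 \cdot 2\right)^{2} + 149} = \frac{-399 - 140}{\left(-3 + 4\right)^{2} + 149} = - \frac{539}{1^{2} + 149} = - \frac{539}{1 + 149} = - \frac{539}{150}$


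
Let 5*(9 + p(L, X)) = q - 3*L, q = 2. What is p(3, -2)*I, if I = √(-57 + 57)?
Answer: 0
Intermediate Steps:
p(L, X) = -43/5 - 3*L/5 (p(L, X) = -9 + (2 - 3*L)/5 = -9 + (⅖ - 3*L/5) = -43/5 - 3*L/5)
I = 0 (I = √0 = 0)
p(3, -2)*I = (-43/5 - ⅗*3)*0 = (-43/5 - 9/5)*0 = -52/5*0 = 0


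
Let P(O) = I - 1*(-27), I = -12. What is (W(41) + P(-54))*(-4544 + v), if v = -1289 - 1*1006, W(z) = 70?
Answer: -581315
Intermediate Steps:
v = -2295 (v = -1289 - 1006 = -2295)
P(O) = 15 (P(O) = -12 - 1*(-27) = -12 + 27 = 15)
(W(41) + P(-54))*(-4544 + v) = (70 + 15)*(-4544 - 2295) = 85*(-6839) = -581315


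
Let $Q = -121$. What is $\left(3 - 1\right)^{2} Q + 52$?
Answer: $-432$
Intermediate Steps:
$\left(3 - 1\right)^{2} Q + 52 = \left(3 - 1\right)^{2} \left(-121\right) + 52 = 2^{2} \left(-121\right) + 52 = 4 \left(-121\right) + 52 = -484 + 52 = -432$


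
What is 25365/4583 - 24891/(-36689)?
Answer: 1044691938/168145687 ≈ 6.2130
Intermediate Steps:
25365/4583 - 24891/(-36689) = 25365*(1/4583) - 24891*(-1/36689) = 25365/4583 + 24891/36689 = 1044691938/168145687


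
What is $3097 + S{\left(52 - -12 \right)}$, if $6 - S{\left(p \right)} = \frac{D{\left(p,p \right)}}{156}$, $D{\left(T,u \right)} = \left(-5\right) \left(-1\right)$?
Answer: $\frac{484063}{156} \approx 3103.0$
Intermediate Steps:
$D{\left(T,u \right)} = 5$
$S{\left(p \right)} = \frac{931}{156}$ ($S{\left(p \right)} = 6 - \frac{5}{156} = \frac{931}{156}$)
$3097 + S{\left(52 - -12 \right)} = 3097 + \frac{931}{156} = \frac{484063}{156}$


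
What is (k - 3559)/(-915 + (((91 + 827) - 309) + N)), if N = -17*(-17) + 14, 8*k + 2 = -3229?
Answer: 31703/24 ≈ 1321.0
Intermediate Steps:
k = -3231/8 (k = -¼ + (⅛)*(-3229) = -¼ - 3229/8 = -3231/8 ≈ -403.88)
N = 303 (N = 289 + 14 = 303)
(k - 3559)/(-915 + (((91 + 827) - 309) + N)) = (-3231/8 - 3559)/(-915 + (((91 + 827) - 309) + 303)) = -31703/(8*(-915 + ((918 - 309) + 303))) = -31703/(8*(-915 + (609 + 303))) = -31703/(8*(-915 + 912)) = -31703/8/(-3) = -31703/8*(-⅓) = 31703/24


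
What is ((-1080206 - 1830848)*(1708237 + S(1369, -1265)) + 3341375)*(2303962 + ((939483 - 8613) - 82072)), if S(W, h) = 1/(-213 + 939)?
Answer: -1897030776526377749920/121 ≈ -1.5678e+19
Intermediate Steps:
S(W, h) = 1/726
((-1080206 - 1830848)*(1708237 + S(1369, -1265)) + 3341375)*(2303962 + ((939483 - 8613) - 82072)) = ((-1080206 - 1830848)*(1708237 + 1/726) + 3341375)*(2303962 + ((939483 - 8613) - 82072)) = (-2911054*1240180063/726 + 3341375)*(2303962 + (930870 - 82072)) = (-1805115566558201/363 + 3341375)*(2303962 + 848798) = -1805114353639076/363*3152760 = -1897030776526377749920/121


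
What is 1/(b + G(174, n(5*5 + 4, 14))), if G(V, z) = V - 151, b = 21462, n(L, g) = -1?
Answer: 1/21485 ≈ 4.6544e-5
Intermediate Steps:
G(V, z) = -151 + V
1/(b + G(174, n(5*5 + 4, 14))) = 1/(21462 + (-151 + 174)) = 1/(21462 + 23) = 1/21485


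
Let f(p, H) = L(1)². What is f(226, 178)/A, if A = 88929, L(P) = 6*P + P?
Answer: 49/88929 ≈ 0.00055100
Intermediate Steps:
L(P) = 7*P
f(p, H) = 49 (f(p, H) = (7*1)² = 7² = 49)
f(226, 178)/A = 49/88929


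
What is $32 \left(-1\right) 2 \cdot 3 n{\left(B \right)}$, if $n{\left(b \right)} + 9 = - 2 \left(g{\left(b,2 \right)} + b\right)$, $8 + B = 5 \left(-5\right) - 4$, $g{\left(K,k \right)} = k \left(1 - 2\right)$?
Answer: $-13248$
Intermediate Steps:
$g{\left(K,k \right)} = - k$ ($g{\left(K,k \right)} = k \left(-1\right) = - k$)
$B = -37$ ($B = -8 + \left(5 \left(-5\right) - 4\right) = -8 - 29 = -37$)
$n{\left(b \right)} = -5 - 2 b$ ($n{\left(b \right)} = -9 - 2 \left(\left(-1\right) 2 + b\right) = -9 - 2 \left(-2 + b\right) = -9 - \left(-4 + 2 b\right) = -5 - 2 b$)
$32 \left(-1\right) 2 \cdot 3 n{\left(B \right)} = 32 \left(-1\right) 2 \cdot 3 \left(-5 - -74\right) = 32 \left(\left(-2\right) 3\right) \left(-5 + 74\right) = 32 \left(-6\right) 69 = \left(-192\right) 69 = -13248$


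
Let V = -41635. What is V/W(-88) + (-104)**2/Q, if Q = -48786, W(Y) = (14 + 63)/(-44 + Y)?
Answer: 12187192804/170751 ≈ 71374.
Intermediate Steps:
W(Y) = 77/(-44 + Y)
V/W(-88) + (-104)**2/Q = -41635/(77/(-44 - 88)) + (-104)**2/(-48786) = -41635/(77/(-132)) + 10816*(-1/48786) = -41635/(77*(-1/132)) - 5408/24393 = -41635/(-7/12) - 5408/24393 = -41635*(-12/7) - 5408/24393 = 499620/7 - 5408/24393 = 12187192804/170751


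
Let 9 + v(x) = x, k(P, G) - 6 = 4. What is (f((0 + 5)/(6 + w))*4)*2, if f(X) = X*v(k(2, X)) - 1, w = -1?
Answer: 0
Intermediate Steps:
k(P, G) = 10 (k(P, G) = 6 + 4 = 10)
v(x) = -9 + x
f(X) = -1 + X (f(X) = X*(-9 + 10) - 1 = X*1 - 1 = X - 1 = -1 + X)
(f((0 + 5)/(6 + w))*4)*2 = ((-1 + (0 + 5)/(6 - 1))*4)*2 = ((-1 + 5/5)*4)*2 = ((-1 + 5*(⅕))*4)*2 = ((-1 + 1)*4)*2 = (0*4)*2 = 0*2 = 0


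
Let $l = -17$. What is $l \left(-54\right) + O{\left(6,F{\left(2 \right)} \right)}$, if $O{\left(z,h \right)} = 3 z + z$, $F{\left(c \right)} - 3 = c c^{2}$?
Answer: $942$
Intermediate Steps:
$F{\left(c \right)} = 3 + c^{3}$ ($F{\left(c \right)} = 3 + c c^{2} = 3 + c^{3}$)
$O{\left(z,h \right)} = 4 z$
$l \left(-54\right) + O{\left(6,F{\left(2 \right)} \right)} = \left(-17\right) \left(-54\right) + 4 \cdot 6 = 918 + 24 = 942$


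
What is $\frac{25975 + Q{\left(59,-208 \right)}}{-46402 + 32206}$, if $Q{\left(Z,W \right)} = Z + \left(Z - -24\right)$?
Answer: $- \frac{287}{156} \approx -1.8397$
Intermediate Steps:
$Q{\left(Z,W \right)} = 24 + 2 Z$ ($Q{\left(Z,W \right)} = Z + \left(Z + 24\right) = Z + \left(24 + Z\right) = 24 + 2 Z$)
$\frac{25975 + Q{\left(59,-208 \right)}}{-46402 + 32206} = \frac{25975 + \left(24 + 2 \cdot 59\right)}{-46402 + 32206} = \frac{25975 + \left(24 + 118\right)}{-14196} = \left(25975 + 142\right) \left(- \frac{1}{14196}\right) = 26117 \left(- \frac{1}{14196}\right) = - \frac{287}{156}$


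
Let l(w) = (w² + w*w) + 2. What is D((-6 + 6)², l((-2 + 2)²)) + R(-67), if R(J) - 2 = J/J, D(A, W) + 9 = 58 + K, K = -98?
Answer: -46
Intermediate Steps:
l(w) = 2 + 2*w² (l(w) = (w² + w²) + 2 = 2*w² + 2 = 2 + 2*w²)
D(A, W) = -49 (D(A, W) = -9 + (58 - 98) = -9 - 40 = -49)
R(J) = 3 (R(J) = 2 + J/J = 2 + 1 = 3)
D((-6 + 6)², l((-2 + 2)²)) + R(-67) = -49 + 3 = -46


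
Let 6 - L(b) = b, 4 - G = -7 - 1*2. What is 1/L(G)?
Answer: -⅐ ≈ -0.14286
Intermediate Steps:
G = 13 (G = 4 - (-7 - 1*2) = 4 - (-7 - 2) = 4 - 1*(-9) = 4 + 9 = 13)
L(b) = 6 - b
1/L(G) = 1/(6 - 1*13) = 1/(6 - 13) = 1/(-7) = -⅐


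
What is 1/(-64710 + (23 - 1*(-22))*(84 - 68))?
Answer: -1/63990 ≈ -1.5627e-5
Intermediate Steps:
1/(-64710 + (23 - 1*(-22))*(84 - 68)) = 1/(-64710 + (23 + 22)*16) = 1/(-64710 + 45*16) = 1/(-64710 + 720) = 1/(-63990) = -1/63990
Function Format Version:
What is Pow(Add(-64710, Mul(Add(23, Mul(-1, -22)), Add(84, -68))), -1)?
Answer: Rational(-1, 63990) ≈ -1.5627e-5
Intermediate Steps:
Pow(Add(-64710, Mul(Add(23, Mul(-1, -22)), Add(84, -68))), -1) = Pow(Add(-64710, Mul(Add(23, 22), 16)), -1) = Pow(Add(-64710, Mul(45, 16)), -1) = Pow(Add(-64710, 720), -1) = Pow(-63990, -1) = Rational(-1, 63990)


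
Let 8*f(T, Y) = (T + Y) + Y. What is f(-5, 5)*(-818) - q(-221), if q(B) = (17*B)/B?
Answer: -2113/4 ≈ -528.25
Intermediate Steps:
q(B) = 17
f(T, Y) = Y/4 + T/8 (f(T, Y) = ((T + Y) + Y)/8 = (T + 2*Y)/8 = Y/4 + T/8)
f(-5, 5)*(-818) - q(-221) = ((1/4)*5 + (1/8)*(-5))*(-818) - 1*17 = (5/4 - 5/8)*(-818) - 17 = (5/8)*(-818) - 17 = -2045/4 - 17 = -2113/4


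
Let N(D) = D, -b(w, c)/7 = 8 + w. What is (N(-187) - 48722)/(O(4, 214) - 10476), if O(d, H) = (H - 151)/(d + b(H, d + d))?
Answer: 25269650/5412621 ≈ 4.6687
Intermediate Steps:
b(w, c) = -56 - 7*w (b(w, c) = -7*(8 + w) = -56 - 7*w)
O(d, H) = (-151 + H)/(-56 + d - 7*H) (O(d, H) = (H - 151)/(d + (-56 - 7*H)) = (-151 + H)/(-56 + d - 7*H))
(N(-187) - 48722)/(O(4, 214) - 10476) = (-187 - 48722)/((151 - 1*214)/(56 - 1*4 + 7*214) - 10476) = -48909/((151 - 214)/(56 - 4 + 1498) - 10476) = -48909/(-63/1550 - 10476) = -48909/(-16237863/1550) = -48909*(-1550/16237863) = 25269650/5412621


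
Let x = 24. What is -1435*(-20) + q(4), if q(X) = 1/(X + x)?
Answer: 803601/28 ≈ 28700.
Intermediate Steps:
q(X) = 1/(24 + X) (q(X) = 1/(X + 24) = 1/(24 + X))
-1435*(-20) + q(4) = -1435*(-20) + 1/(24 + 4) = 28700 + 1/28 = 803601/28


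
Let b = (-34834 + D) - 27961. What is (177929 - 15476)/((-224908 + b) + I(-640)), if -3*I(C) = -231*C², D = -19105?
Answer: 162453/31232392 ≈ 0.0052014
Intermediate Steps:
b = -81900 (b = (-34834 - 19105) - 27961 = -53939 - 27961 = -81900)
I(C) = 77*C² (I(C) = -(-77)*C² = 77*C²)
(177929 - 15476)/((-224908 + b) + I(-640)) = (177929 - 15476)/((-224908 - 81900) + 77*(-640)²) = 162453/(-306808 + 77*409600) = 162453/(-306808 + 31539200) = 162453/31232392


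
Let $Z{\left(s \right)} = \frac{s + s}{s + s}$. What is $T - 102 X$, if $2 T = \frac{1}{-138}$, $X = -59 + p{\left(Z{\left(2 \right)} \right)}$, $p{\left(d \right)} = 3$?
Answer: $\frac{1576511}{276} \approx 5712.0$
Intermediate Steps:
$Z{\left(s \right)} = 1$ ($Z{\left(s \right)} = \frac{2 s}{2 s} = 2 s \frac{1}{2 s} = 1$)
$X = -56$ ($X = -59 + 3 = -56$)
$T = - \frac{1}{276}$ ($T = \frac{1}{2 \left(-138\right)} = \frac{1}{2} \left(- \frac{1}{138}\right) = - \frac{1}{276} \approx -0.0036232$)
$T - 102 X = - \frac{1}{276} - -5712 = - \frac{1}{276} + 5712 = \frac{1576511}{276}$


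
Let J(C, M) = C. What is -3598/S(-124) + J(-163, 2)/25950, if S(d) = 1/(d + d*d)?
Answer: -1424050261363/25950 ≈ -5.4877e+7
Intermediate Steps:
S(d) = 1/(d + d**2)
-3598/S(-124) + J(-163, 2)/25950 = -3598/(1/((-124)*(1 - 124))) - 163/25950 = -3598/((-1/124/(-123))) - 163*1/25950 = -3598/((-1/124*(-1/123))) - 163/25950 = -3598/1/15252 - 163/25950 = -3598*15252 - 163/25950 = -54876696 - 163/25950 = -1424050261363/25950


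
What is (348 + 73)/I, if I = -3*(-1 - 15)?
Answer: 421/48 ≈ 8.7708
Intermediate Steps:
I = 48 (I = -3*(-16) = 48)
(348 + 73)/I = (348 + 73)/48 = 421*(1/48) = 421/48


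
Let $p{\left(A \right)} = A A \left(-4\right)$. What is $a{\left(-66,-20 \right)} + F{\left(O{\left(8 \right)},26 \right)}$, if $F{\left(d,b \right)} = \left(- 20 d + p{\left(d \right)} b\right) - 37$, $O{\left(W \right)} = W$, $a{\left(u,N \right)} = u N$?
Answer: $-5533$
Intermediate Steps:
$a{\left(u,N \right)} = N u$
$p{\left(A \right)} = - 4 A^{2}$ ($p{\left(A \right)} = A^{2} \left(-4\right) = - 4 A^{2}$)
$F{\left(d,b \right)} = -37 - 20 d - 4 b d^{2}$ ($F{\left(d,b \right)} = \left(- 20 d + - 4 d^{2} b\right) - 37 = \left(- 20 d - 4 b d^{2}\right) - 37 = -37 - 20 d - 4 b d^{2}$)
$a{\left(-66,-20 \right)} + F{\left(O{\left(8 \right)},26 \right)} = \left(-20\right) \left(-66\right) - \left(197 + 6656\right) = 1320 - \left(197 + 6656\right) = 1320 - 6853 = -5533$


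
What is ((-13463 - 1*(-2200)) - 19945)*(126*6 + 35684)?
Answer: -1137219520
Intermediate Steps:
((-13463 - 1*(-2200)) - 19945)*(126*6 + 35684) = ((-13463 + 2200) - 19945)*(756 + 35684) = (-11263 - 19945)*36440 = -31208*36440 = -1137219520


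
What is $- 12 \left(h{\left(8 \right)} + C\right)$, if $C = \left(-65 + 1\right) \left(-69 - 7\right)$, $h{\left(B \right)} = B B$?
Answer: $-59136$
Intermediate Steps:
$h{\left(B \right)} = B^{2}$
$C = 4864$ ($C = \left(-64\right) \left(-76\right) = 4864$)
$- 12 \left(h{\left(8 \right)} + C\right) = - 12 \left(8^{2} + 4864\right) = - 12 \left(64 + 4864\right) = \left(-12\right) 4928 = -59136$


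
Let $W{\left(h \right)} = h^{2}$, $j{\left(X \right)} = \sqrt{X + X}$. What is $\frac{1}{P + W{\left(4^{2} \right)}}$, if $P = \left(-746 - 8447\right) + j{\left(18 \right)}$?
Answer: $- \frac{1}{8931} \approx -0.00011197$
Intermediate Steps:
$j{\left(X \right)} = \sqrt{2} \sqrt{X}$ ($j{\left(X \right)} = \sqrt{2 X} = \sqrt{2} \sqrt{X}$)
$P = -9187$ ($P = \left(-746 - 8447\right) + \sqrt{2} \sqrt{18} = -9193 + \sqrt{2} \cdot 3 \sqrt{2} = -9193 + 6 = -9187$)
$\frac{1}{P + W{\left(4^{2} \right)}} = \frac{1}{-9187 + \left(4^{2}\right)^{2}} = \frac{1}{-9187 + 16^{2}} = \frac{1}{-9187 + 256} = \frac{1}{-8931} = - \frac{1}{8931}$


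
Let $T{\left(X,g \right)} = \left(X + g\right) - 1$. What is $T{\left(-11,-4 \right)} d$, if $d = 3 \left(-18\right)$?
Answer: $864$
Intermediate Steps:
$T{\left(X,g \right)} = -1 + X + g$
$d = -54$
$T{\left(-11,-4 \right)} d = \left(-1 - 11 - 4\right) \left(-54\right) = \left(-16\right) \left(-54\right) = 864$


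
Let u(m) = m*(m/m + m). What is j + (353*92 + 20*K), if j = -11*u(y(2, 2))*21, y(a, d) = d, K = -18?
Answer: 30730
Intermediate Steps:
u(m) = m*(1 + m)
j = -1386 (j = -22*(1 + 2)*21 = -22*3*21 = -11*6*21 = -66*21 = -1386)
j + (353*92 + 20*K) = -1386 + (353*92 + 20*(-18)) = -1386 + (32476 - 360) = -1386 + 32116 = 30730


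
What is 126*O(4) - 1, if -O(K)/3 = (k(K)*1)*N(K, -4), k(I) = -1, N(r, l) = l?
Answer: -1513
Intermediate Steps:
O(K) = -12 (O(K) = -3*(-1*1)*(-4) = -(-3)*(-4) = -3*4 = -12)
126*O(4) - 1 = 126*(-12) - 1 = -1512 - 1 = -1513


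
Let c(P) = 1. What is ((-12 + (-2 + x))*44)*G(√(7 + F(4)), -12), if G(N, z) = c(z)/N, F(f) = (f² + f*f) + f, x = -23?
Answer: -1628*√43/43 ≈ -248.27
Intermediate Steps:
F(f) = f + 2*f² (F(f) = (f² + f²) + f = 2*f² + f = f + 2*f²)
G(N, z) = 1/N
((-12 + (-2 + x))*44)*G(√(7 + F(4)), -12) = ((-12 + (-2 - 23))*44)/(√(7 + 4*(1 + 2*4))) = ((-12 - 25)*44)/(√(7 + 4*(1 + 8))) = (-37*44)/(√(7 + 4*9)) = -1628/√(7 + 36) = -1628*√43/43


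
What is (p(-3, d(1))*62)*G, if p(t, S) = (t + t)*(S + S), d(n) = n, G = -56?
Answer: 41664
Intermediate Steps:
p(t, S) = 4*S*t (p(t, S) = (2*t)*(2*S) = 4*S*t)
(p(-3, d(1))*62)*G = ((4*1*(-3))*62)*(-56) = -12*62*(-56) = -744*(-56) = 41664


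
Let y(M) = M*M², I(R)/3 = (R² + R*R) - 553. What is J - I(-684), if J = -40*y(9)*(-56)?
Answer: -1172517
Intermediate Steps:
I(R) = -1659 + 6*R² (I(R) = 3*((R² + R*R) - 553) = 3*((R² + R²) - 553) = 3*(2*R² - 553) = 3*(-553 + 2*R²) = -1659 + 6*R²)
y(M) = M³
J = 1632960 (J = -40*9³*(-56) = -40*729*(-56) = -29160*(-56) = 1632960)
J - I(-684) = 1632960 - (-1659 + 6*(-684)²) = 1632960 - (-1659 + 6*467856) = 1632960 - (-1659 + 2807136) = 1632960 - 1*2805477 = 1632960 - 2805477 = -1172517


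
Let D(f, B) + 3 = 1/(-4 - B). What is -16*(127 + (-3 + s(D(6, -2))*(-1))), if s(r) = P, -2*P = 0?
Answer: -1984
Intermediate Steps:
D(f, B) = -3 + 1/(-4 - B)
P = 0 (P = -½*0 = 0)
s(r) = 0
-16*(127 + (-3 + s(D(6, -2))*(-1))) = -16*(127 + (-3 + 0*(-1))) = -16*(127 + (-3 + 0)) = -16*(127 - 3) = -16*124 = -1984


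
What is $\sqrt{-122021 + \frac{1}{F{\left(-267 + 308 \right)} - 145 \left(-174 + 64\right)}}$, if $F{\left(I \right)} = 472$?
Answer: $\frac{i \sqrt{32906877555342}}{16422} \approx 349.31 i$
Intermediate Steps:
$\sqrt{-122021 + \frac{1}{F{\left(-267 + 308 \right)} - 145 \left(-174 + 64\right)}} = \sqrt{-122021 + \frac{1}{472 - 145 \left(-174 + 64\right)}} = \sqrt{-122021 + \frac{1}{472 - -15950}} = \sqrt{-122021 + \frac{1}{472 + 15950}} = \sqrt{-122021 + \frac{1}{16422}} = \sqrt{- \frac{2003828861}{16422}} = \frac{i \sqrt{32906877555342}}{16422}$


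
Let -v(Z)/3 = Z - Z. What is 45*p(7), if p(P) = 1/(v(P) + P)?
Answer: 45/7 ≈ 6.4286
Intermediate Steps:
v(Z) = 0 (v(Z) = -3*(Z - Z) = -3*0 = 0)
p(P) = 1/P (p(P) = 1/(0 + P) = 1/P)
45*p(7) = 45/7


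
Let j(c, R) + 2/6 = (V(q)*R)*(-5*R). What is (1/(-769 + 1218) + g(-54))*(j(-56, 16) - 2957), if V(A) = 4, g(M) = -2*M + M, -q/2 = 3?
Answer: -587553304/1347 ≈ -4.3619e+5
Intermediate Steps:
q = -6 (q = -2*3 = -6)
g(M) = -M
j(c, R) = -1/3 - 20*R**2 (j(c, R) = -1/3 + (4*R)*(-5*R) = -1/3 - 20*R**2)
(1/(-769 + 1218) + g(-54))*(j(-56, 16) - 2957) = (1/(-769 + 1218) - 1*(-54))*((-1/3 - 20*16**2) - 2957) = (1/449 + 54)*((-1/3 - 20*256) - 2957) = (1/449 + 54)*((-1/3 - 5120) - 2957) = 24247*(-15361/3 - 2957)/449 = (24247/449)*(-24232/3) = -587553304/1347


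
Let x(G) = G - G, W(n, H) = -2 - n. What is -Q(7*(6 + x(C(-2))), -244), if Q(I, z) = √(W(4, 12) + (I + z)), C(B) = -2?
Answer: -4*I*√13 ≈ -14.422*I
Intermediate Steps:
x(G) = 0
Q(I, z) = √(-6 + I + z) (Q(I, z) = √((-2 - 1*4) + (I + z)) = √((-2 - 4) + (I + z)) = √(-6 + (I + z)) = √(-6 + I + z))
-Q(7*(6 + x(C(-2))), -244) = -√(-6 + 7*(6 + 0) - 244) = -√(-6 + 7*6 - 244) = -√(-6 + 42 - 244) = -√(-208) = -4*I*√13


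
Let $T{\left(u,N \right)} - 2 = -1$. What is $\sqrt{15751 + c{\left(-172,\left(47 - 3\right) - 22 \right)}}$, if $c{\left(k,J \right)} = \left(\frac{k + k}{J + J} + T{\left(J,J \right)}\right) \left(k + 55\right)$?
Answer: $\frac{2 \sqrt{500599}}{11} \approx 128.64$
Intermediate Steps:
$T{\left(u,N \right)} = 1$ ($T{\left(u,N \right)} = 2 - 1 = 1$)
$c{\left(k,J \right)} = \left(1 + \frac{k}{J}\right) \left(55 + k\right)$ ($c{\left(k,J \right)} = \left(\frac{k + k}{J + J} + 1\right) \left(k + 55\right) = \left(\frac{2 k}{2 J} + 1\right) \left(55 + k\right) = \left(2 k \frac{1}{2 J} + 1\right) \left(55 + k\right) = \left(\frac{k}{J} + 1\right) \left(55 + k\right) = \left(1 + \frac{k}{J}\right) \left(55 + k\right)$)
$\sqrt{15751 + c{\left(-172,\left(47 - 3\right) - 22 \right)}} = \sqrt{15751 + \frac{\left(-172\right)^{2} + 55 \left(-172\right) + \left(\left(47 - 3\right) - 22\right) \left(55 - 172\right)}{\left(47 - 3\right) - 22}} = \sqrt{15751 + \frac{29584 - 9460 + \left(44 - 22\right) \left(-117\right)}{44 - 22}} = \sqrt{15751 + \frac{29584 - 9460 + 22 \left(-117\right)}{22}} = \sqrt{15751 + \frac{29584 - 9460 - 2574}{22}} = \sqrt{15751 + \frac{1}{22} \cdot 17550} = \sqrt{15751 + \frac{8775}{11}} = \sqrt{\frac{182036}{11}} = \frac{2 \sqrt{500599}}{11}$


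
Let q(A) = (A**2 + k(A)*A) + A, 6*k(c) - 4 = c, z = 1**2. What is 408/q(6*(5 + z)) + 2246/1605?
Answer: 348796/210255 ≈ 1.6589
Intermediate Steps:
z = 1
k(c) = 2/3 + c/6
q(A) = A + A**2 + A*(2/3 + A/6) (q(A) = (A**2 + (2/3 + A/6)*A) + A = (A**2 + A*(2/3 + A/6)) + A = A + A**2 + A*(2/3 + A/6))
408/q(6*(5 + z)) + 2246/1605 = 408/(((6*(5 + 1))*(10 + 7*(6*(5 + 1)))/6)) + 2246/1605 = 408/(((6*6)*(10 + 7*(6*6))/6)) + 2246*(1/1605) = 408/(((1/6)*36*(10 + 7*36))) + 2246/1605 = 408/(((1/6)*36*(10 + 252))) + 2246/1605 = 408/(((1/6)*36*262)) + 2246/1605 = 408/1572 + 2246/1605 = 408*(1/1572) + 2246/1605 = 34/131 + 2246/1605 = 348796/210255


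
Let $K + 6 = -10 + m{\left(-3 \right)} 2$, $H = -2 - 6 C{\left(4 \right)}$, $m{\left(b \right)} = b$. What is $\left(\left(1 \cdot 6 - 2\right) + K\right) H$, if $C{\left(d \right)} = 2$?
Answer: $252$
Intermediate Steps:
$H = -14$ ($H = -2 - 12 = -14$)
$K = -22$ ($K = -6 - 16 = -22$)
$\left(\left(1 \cdot 6 - 2\right) + K\right) H = \left(\left(1 \cdot 6 - 2\right) - 22\right) \left(-14\right) = \left(\left(6 - 2\right) - 22\right) \left(-14\right) = \left(4 - 22\right) \left(-14\right) = \left(-18\right) \left(-14\right) = 252$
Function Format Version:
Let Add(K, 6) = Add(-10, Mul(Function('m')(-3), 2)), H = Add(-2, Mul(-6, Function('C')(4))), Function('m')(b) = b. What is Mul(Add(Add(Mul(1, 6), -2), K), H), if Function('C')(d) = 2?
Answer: 252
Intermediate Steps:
H = -14 (H = Add(-2, Mul(-6, 2)) = Add(-2, -12) = -14)
K = -22 (K = Add(-6, Add(-10, Mul(-3, 2))) = Add(-6, Add(-10, -6)) = Add(-6, -16) = -22)
Mul(Add(Add(Mul(1, 6), -2), K), H) = Mul(Add(Add(Mul(1, 6), -2), -22), -14) = Mul(Add(Add(6, -2), -22), -14) = Mul(Add(4, -22), -14) = Mul(-18, -14) = 252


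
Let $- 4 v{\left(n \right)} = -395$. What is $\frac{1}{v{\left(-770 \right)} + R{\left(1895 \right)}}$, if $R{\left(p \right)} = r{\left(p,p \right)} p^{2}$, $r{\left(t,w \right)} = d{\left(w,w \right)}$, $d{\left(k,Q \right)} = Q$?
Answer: $\frac{4}{27219969895} \approx 1.4695 \cdot 10^{-10}$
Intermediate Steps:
$r{\left(t,w \right)} = w$
$v{\left(n \right)} = \frac{395}{4}$ ($v{\left(n \right)} = \left(- \frac{1}{4}\right) \left(-395\right) = \frac{395}{4}$)
$R{\left(p \right)} = p^{3}$ ($R{\left(p \right)} = p p^{2} = p^{3}$)
$\frac{1}{v{\left(-770 \right)} + R{\left(1895 \right)}} = \frac{1}{\frac{395}{4} + 1895^{3}} = \frac{1}{\frac{395}{4} + 6804992375} = \frac{1}{\frac{27219969895}{4}} = \frac{4}{27219969895}$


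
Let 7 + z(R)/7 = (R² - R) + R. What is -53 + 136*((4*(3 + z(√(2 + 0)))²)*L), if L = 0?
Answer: -53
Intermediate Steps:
z(R) = -49 + 7*R² (z(R) = -49 + 7*((R² - R) + R) = -49 + 7*R²)
-53 + 136*((4*(3 + z(√(2 + 0)))²)*L) = -53 + 136*((4*(3 + (-49 + 7*(√(2 + 0))²))²)*0) = -53 + 136*((4*(3 + (-49 + 7*(√2)²))²)*0) = -53 + 136*((4*(3 + (-49 + 7*2))²)*0) = -53 + 136*((4*(3 + (-49 + 14))²)*0) = -53 + 136*((4*(3 - 35)²)*0) = -53 + 136*((4*(-32)²)*0) = -53 + 136*((4*1024)*0) = -53 + 136*(4096*0) = -53 + 136*0 = -53 + 0 = -53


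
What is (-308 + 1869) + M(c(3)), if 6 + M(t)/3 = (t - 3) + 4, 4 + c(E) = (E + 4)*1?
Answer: 1555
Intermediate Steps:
c(E) = E (c(E) = -4 + (E + 4)*1 = -4 + (4 + E)*1 = -4 + (4 + E) = E)
M(t) = -15 + 3*t (M(t) = -18 + 3*((t - 3) + 4) = -18 + 3*((-3 + t) + 4) = -18 + 3*(1 + t) = -18 + (3 + 3*t) = -15 + 3*t)
(-308 + 1869) + M(c(3)) = (-308 + 1869) + (-15 + 3*3) = 1561 + (-15 + 9) = 1561 - 6 = 1555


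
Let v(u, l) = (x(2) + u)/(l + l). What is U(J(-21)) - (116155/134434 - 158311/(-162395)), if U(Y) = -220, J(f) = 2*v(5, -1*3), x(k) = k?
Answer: -4843055446799/21831409430 ≈ -221.84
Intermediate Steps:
v(u, l) = (2 + u)/(2*l) (v(u, l) = (2 + u)/(l + l) = (2 + u)/((2*l)) = (2 + u)*(1/(2*l)) = (2 + u)/(2*l))
J(f) = -7/3 (J(f) = 2*((2 + 5)/(2*((-1*3)))) = 2*((½)*7/(-3)) = 2*((½)*(-⅓)*7) = 2*(-7/6) = -7/3)
U(J(-21)) - (116155/134434 - 158311/(-162395)) = -220 - (116155/134434 - 158311/(-162395)) = -220 - (116155*(1/134434) - 158311*(-1/162395)) = -220 - (116155/134434 + 158311/162395) = -220 - 1*40145372199/21831409430 = -220 - 40145372199/21831409430 = -4843055446799/21831409430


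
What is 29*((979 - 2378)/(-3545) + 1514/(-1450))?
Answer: -333858/17725 ≈ -18.835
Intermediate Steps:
29*((979 - 2378)/(-3545) + 1514/(-1450)) = 29*(-1399*(-1/3545) + 1514*(-1/1450)) = 29*(1399/3545 - 757/725) = 29*(-333858/514025) = -333858/17725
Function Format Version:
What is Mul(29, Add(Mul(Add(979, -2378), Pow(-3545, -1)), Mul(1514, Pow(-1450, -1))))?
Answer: Rational(-333858, 17725) ≈ -18.835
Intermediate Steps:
Mul(29, Add(Mul(Add(979, -2378), Pow(-3545, -1)), Mul(1514, Pow(-1450, -1)))) = Mul(29, Add(Mul(-1399, Rational(-1, 3545)), Mul(1514, Rational(-1, 1450)))) = Mul(29, Add(Rational(1399, 3545), Rational(-757, 725))) = Mul(29, Rational(-333858, 514025)) = Rational(-333858, 17725)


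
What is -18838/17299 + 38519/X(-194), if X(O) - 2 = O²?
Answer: -42684463/651099762 ≈ -0.065557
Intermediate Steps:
X(O) = 2 + O²
-18838/17299 + 38519/X(-194) = -18838/17299 + 38519/(2 + (-194)²) = -18838*1/17299 + 38519/(2 + 37636) = -18838/17299 + 38519/37638 = -42684463/651099762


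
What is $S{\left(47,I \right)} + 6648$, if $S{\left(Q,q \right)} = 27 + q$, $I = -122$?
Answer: $6553$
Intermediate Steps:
$S{\left(47,I \right)} + 6648 = \left(27 - 122\right) + 6648 = -95 + 6648 = 6553$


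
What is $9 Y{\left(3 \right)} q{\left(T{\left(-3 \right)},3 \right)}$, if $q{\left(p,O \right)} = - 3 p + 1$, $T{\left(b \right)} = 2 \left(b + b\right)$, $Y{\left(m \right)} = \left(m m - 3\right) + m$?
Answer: $2997$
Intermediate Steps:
$Y{\left(m \right)} = -3 + m + m^{2}$ ($Y{\left(m \right)} = \left(m^{2} - 3\right) + m = \left(-3 + m^{2}\right) + m = -3 + m + m^{2}$)
$T{\left(b \right)} = 4 b$ ($T{\left(b \right)} = 2 \cdot 2 b = 4 b$)
$q{\left(p,O \right)} = 1 - 3 p$
$9 Y{\left(3 \right)} q{\left(T{\left(-3 \right)},3 \right)} = 9 \left(-3 + 3 + 3^{2}\right) \left(1 - 3 \cdot 4 \left(-3\right)\right) = 9 \left(-3 + 3 + 9\right) \left(1 - -36\right) = 9 \cdot 9 \left(1 + 36\right) = 81 \cdot 37 = 2997$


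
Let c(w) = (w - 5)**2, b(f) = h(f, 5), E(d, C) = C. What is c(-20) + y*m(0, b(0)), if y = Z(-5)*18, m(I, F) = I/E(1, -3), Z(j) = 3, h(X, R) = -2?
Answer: 625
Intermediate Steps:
b(f) = -2
m(I, F) = -I/3 (m(I, F) = I/(-3) = I*(-1/3) = -I/3)
c(w) = (-5 + w)**2
y = 54 (y = 3*18 = 54)
c(-20) + y*m(0, b(0)) = (-5 - 20)**2 + 54*(-1/3*0) = (-25)**2 + 54*0 = 625 + 0 = 625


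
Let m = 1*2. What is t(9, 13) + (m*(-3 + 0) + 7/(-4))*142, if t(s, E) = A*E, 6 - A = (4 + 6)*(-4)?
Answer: -1005/2 ≈ -502.50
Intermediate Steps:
A = 46 (A = 6 - (4 + 6)*(-4) = 6 - 10*(-4) = 6 - 1*(-40) = 6 + 40 = 46)
t(s, E) = 46*E
m = 2
t(9, 13) + (m*(-3 + 0) + 7/(-4))*142 = 46*13 + (2*(-3 + 0) + 7/(-4))*142 = 598 + (2*(-3) + 7*(-¼))*142 = 598 + (-6 - 7/4)*142 = 598 - 31/4*142 = 598 - 2201/2 = -1005/2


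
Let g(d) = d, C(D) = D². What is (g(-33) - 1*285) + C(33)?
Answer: 771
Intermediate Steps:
(g(-33) - 1*285) + C(33) = (-33 - 1*285) + 33² = (-33 - 285) + 1089 = -318 + 1089 = 771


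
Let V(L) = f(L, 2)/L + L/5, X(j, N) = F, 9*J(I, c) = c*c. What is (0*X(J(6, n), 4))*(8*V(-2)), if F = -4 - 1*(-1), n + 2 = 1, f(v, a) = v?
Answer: 0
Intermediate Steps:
n = -1 (n = -2 + 1 = -1)
J(I, c) = c**2/9 (J(I, c) = (c*c)/9 = c**2/9)
F = -3 (F = -4 + 1 = -3)
X(j, N) = -3
V(L) = 1 + L/5 (V(L) = L/L + L/5 = 1 + L*(1/5) = 1 + L/5)
(0*X(J(6, n), 4))*(8*V(-2)) = (0*(-3))*(8*(1 + (1/5)*(-2))) = 0*(8*(1 - 2/5)) = 0*(8*(3/5)) = 0*(24/5) = 0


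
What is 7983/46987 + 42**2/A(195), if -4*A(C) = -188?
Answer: 83260269/2208389 ≈ 37.702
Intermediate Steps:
A(C) = 47 (A(C) = -1/4*(-188) = 47)
7983/46987 + 42**2/A(195) = 7983/46987 + 42**2/47 = 7983*(1/46987) + 1764*(1/47) = 7983/46987 + 1764/47 = 83260269/2208389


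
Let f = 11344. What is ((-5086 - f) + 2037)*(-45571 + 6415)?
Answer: 563572308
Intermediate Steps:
((-5086 - f) + 2037)*(-45571 + 6415) = ((-5086 - 1*11344) + 2037)*(-45571 + 6415) = ((-5086 - 11344) + 2037)*(-39156) = (-16430 + 2037)*(-39156) = -14393*(-39156) = 563572308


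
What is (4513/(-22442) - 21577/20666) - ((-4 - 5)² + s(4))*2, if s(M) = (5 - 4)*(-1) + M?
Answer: -19623401797/115946593 ≈ -169.25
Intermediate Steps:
s(M) = -1 + M (s(M) = 1*(-1) + M = -1 + M)
(4513/(-22442) - 21577/20666) - ((-4 - 5)² + s(4))*2 = (4513/(-22442) - 21577/20666) - ((-4 - 5)² + (-1 + 4))*2 = (4513*(-1/22442) - 21577*1/20666) - ((-9)² + 3)*2 = (-4513/22442 - 21577/20666) - (81 + 3)*2 = -144374173/115946593 - 84*2 = -144374173/115946593 - 1*168 = -144374173/115946593 - 168 = -19623401797/115946593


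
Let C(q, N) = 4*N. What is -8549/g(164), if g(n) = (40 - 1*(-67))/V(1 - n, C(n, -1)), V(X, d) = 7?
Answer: -59843/107 ≈ -559.28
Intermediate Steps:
g(n) = 107/7 (g(n) = (40 - 1*(-67))/7 = (40 + 67)*(1/7) = 107*(1/7) = 107/7)
-8549/g(164) = -8549/107/7 = -8549*7/107 = -59843/107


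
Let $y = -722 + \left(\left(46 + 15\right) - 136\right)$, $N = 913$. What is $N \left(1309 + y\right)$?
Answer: $467456$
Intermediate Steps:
$y = -797$ ($y = -722 + \left(61 - 136\right) = -722 - 75 = -797$)
$N \left(1309 + y\right) = 913 \left(1309 - 797\right) = 913 \cdot 512 = 467456$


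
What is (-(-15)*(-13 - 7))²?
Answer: 90000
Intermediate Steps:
(-(-15)*(-13 - 7))² = (-(-15)*(-20))² = (-1*300)² = (-300)² = 90000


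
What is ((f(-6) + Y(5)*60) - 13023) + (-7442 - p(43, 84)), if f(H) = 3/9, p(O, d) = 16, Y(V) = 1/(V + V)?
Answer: -61424/3 ≈ -20475.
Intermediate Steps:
Y(V) = 1/(2*V)
f(H) = 1/3 (f(H) = 3*(1/9) = 1/3)
((f(-6) + Y(5)*60) - 13023) + (-7442 - p(43, 84)) = ((1/3 + ((1/2)/5)*60) - 13023) + (-7442 - 1*16) = ((1/3 + ((1/2)*(1/5))*60) - 13023) + (-7442 - 16) = ((1/3 + (1/10)*60) - 13023) - 7458 = ((1/3 + 6) - 13023) - 7458 = (19/3 - 13023) - 7458 = -39050/3 - 7458 = -61424/3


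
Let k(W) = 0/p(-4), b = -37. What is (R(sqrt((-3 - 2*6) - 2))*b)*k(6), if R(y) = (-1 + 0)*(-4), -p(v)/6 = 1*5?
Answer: 0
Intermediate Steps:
p(v) = -30 (p(v) = -6*5 = -30)
k(W) = 0 (k(W) = 0/(-30) = 0*(-1/30) = 0)
R(y) = 4 (R(y) = -1*(-4) = 4)
(R(sqrt((-3 - 2*6) - 2))*b)*k(6) = (4*(-37))*0 = -148*0 = 0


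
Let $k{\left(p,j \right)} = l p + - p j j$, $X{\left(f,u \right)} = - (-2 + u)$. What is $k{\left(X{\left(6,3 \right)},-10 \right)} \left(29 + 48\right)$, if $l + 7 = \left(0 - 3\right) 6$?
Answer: $9625$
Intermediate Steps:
$X{\left(f,u \right)} = 2 - u$
$l = -25$ ($l = -7 + \left(0 - 3\right) 6 = -7 - 18 = -25$)
$k{\left(p,j \right)} = - 25 p - p j^{2}$ ($k{\left(p,j \right)} = - 25 p + - p j j = - 25 p + - j p j = - 25 p - p j^{2}$)
$k{\left(X{\left(6,3 \right)},-10 \right)} \left(29 + 48\right) = - \left(2 - 3\right) \left(25 + \left(-10\right)^{2}\right) \left(29 + 48\right) = - \left(2 - 3\right) \left(25 + 100\right) 77 = \left(-1\right) \left(-1\right) 125 \cdot 77 = 125 \cdot 77 = 9625$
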